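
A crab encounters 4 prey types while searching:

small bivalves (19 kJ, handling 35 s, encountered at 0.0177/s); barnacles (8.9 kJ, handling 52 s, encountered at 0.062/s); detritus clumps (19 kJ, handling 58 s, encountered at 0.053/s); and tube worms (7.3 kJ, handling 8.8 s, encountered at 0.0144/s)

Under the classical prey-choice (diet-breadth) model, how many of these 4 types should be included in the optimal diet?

E/h in descending order: tube worms 0.83, small bivalves 0.543, detritus clumps 0.328, barnacles 0.171 kJ/s. The optimal diet is the largest prefix of this list for which every included type satisfies E_i/h_i > R on the types above it.
Rate on top 1: 0.0933. small bivalves: 0.543 > 0.0933 → include.
Rate on top 2: 0.2528. detritus clumps: 0.328 > 0.2528 → include.
Rate on top 3: 0.3005. barnacles: 0.171 < 0.3005 → exclude; stop.
Optimal diet: tube worms, small bivalves, detritus clumps — 3 of 4 types.

3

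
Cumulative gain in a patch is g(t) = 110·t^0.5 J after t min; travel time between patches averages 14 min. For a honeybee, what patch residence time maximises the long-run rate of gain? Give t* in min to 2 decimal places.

By the marginal value theorem, leave when the instantaneous gain rate g'(t) equals the habitat-wide average g(t)/(T + t).
g'(t) = 0.5·110·t^-0.5. Setting 0.5·110·t^-0.5 = 110·t^0.5/(14+t) gives 0.5(14+t) = t, so 0.50·t = 0.5×14.
t* = 0.5×14/0.50 = 14 min.

14.00 min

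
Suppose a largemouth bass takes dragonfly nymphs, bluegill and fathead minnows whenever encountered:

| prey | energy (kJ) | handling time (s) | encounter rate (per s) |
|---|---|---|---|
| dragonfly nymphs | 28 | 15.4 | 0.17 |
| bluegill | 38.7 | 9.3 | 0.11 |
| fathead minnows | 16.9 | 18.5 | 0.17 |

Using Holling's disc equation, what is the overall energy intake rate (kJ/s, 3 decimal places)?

1.527 kJ/s

R = Σλ_iE_i / (1 + Σλ_ih_i)
Numerator: 0.17×28 + 0.11×38.7 + 0.17×16.9 = 11.89
Denominator: 1 + 0.17×15.4 + 0.11×9.3 + 0.17×18.5 = 7.786
R = 11.89/7.786 = 1.527 kJ/s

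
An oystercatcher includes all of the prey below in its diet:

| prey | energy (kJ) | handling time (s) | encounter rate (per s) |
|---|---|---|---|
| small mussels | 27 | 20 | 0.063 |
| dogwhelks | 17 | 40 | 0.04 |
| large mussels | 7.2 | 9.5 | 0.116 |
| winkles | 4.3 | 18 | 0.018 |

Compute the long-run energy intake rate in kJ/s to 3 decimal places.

R = (0.063×27 + 0.04×17 + 0.116×7.2 + 0.018×4.3) / (1 + 0.063×20 + 0.04×40 + 0.116×9.5 + 0.018×18) = 3.294/5.286 = 0.6231 kJ/s.

0.623 kJ/s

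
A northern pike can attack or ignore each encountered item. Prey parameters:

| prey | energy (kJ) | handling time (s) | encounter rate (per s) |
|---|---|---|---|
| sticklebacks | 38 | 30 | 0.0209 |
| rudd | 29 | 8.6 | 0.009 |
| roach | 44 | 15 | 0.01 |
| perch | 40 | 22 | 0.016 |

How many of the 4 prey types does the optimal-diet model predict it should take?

4

Profitabilities (E/h, kJ/s): rudd 3.37, roach 2.93, perch 1.82, sticklebacks 1.27. Add prey in this order while the next type's profitability exceeds the intake rate on those already taken.
Rate on top 1: 0.2422. roach: 2.93 > 0.2422 → include.
Rate on top 2: 0.5711. perch: 1.82 > 0.5711 → include.
Rate on top 3: 0.8491. sticklebacks: 1.27 > 0.8491 → include.
Optimal diet: rudd, roach, perch, sticklebacks — 4 of 4 types.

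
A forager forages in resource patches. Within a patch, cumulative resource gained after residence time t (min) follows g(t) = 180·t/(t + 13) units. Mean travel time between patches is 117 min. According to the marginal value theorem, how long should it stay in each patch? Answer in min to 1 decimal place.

Optimal t* satisfies g'(t*) = g(t*)/(T + t*).
g'(t) = 180·13/(t + 13)². Setting 180·13/(t+13)² = 180t/[(t+13)(117+t)] gives 13(117+t) = t(t+13), so t² = 13×117 = 1521.
t* = √1521 = 39 min.

39.0 min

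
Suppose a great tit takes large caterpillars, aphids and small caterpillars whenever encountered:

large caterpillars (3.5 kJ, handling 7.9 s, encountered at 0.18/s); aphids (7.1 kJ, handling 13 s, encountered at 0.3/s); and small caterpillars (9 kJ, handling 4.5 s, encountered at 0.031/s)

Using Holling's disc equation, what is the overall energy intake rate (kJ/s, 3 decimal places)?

0.470 kJ/s

Energy encountered per unit search time: 0.18×3.5 + 0.3×7.1 + 0.031×9 = 3.039 kJ/s.
Handling time per unit search time: 0.18×7.9 + 0.3×13 + 0.031×4.5 = 5.462.
Rate = 3.039/(1 + 5.462) = 0.4703 kJ/s.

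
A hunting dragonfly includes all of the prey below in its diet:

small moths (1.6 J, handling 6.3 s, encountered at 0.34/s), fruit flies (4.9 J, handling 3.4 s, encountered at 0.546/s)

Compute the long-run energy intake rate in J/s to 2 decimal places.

Energy encountered per unit search time: 0.34×1.6 + 0.546×4.9 = 3.219 J/s.
Handling time per unit search time: 0.34×6.3 + 0.546×3.4 = 3.998.
Rate = 3.219/(1 + 3.998) = 0.6441 J/s.

0.64 J/s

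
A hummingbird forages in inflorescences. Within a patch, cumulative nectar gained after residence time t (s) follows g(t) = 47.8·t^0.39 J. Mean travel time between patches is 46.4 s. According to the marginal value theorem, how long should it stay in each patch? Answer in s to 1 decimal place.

Maximise g(t)/(T+t): set derivative to zero → g'(t)(T+t) = g(t).
g'(t) = 0.39·47.8·t^-0.61. Setting 0.39·47.8·t^-0.61 = 47.8·t^0.39/(46.4+t) gives 0.39(46.4+t) = t, so 0.61·t = 0.39×46.4.
t* = 0.39×46.4/0.61 = 29.67 s.

29.7 s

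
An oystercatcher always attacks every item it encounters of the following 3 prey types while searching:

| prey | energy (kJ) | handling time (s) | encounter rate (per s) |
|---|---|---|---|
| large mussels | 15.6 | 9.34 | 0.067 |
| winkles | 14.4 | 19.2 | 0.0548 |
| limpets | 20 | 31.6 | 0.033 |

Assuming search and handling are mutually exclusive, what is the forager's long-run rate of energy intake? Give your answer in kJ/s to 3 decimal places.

0.670 kJ/s

R = (0.067×15.6 + 0.0548×14.4 + 0.033×20) / (1 + 0.067×9.34 + 0.0548×19.2 + 0.033×31.6) = 2.494/3.721 = 0.6704 kJ/s.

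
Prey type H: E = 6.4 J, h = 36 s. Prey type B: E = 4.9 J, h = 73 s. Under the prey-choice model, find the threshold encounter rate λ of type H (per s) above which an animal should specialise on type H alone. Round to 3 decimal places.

At the threshold, the rate on type H alone equals the profitability of type B: λ·6.4/(1 + λ·36) = 4.9/73 = 0.06712.
Rearranging, λ(6.4 − 0.06712×36) = 0.06712, so λ = 0.06712/3.984 = 0.01685 per s.

0.017 per s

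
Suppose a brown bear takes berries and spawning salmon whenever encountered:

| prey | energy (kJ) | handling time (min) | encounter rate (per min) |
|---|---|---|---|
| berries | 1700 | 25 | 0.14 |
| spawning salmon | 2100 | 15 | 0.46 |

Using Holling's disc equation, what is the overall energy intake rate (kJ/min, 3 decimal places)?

R = Σλ_iE_i / (1 + Σλ_ih_i)
Numerator: 0.14×1700 + 0.46×2100 = 1204
Denominator: 1 + 0.14×25 + 0.46×15 = 11.4
R = 1204/11.4 = 105.6 kJ/min

105.614 kJ/min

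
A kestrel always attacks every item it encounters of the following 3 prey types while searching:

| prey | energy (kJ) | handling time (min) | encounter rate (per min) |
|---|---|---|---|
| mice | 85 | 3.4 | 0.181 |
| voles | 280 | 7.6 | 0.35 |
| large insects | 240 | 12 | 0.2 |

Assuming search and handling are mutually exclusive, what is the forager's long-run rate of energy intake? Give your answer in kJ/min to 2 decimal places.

Energy encountered per unit search time: 0.181×85 + 0.35×280 + 0.2×240 = 161.4 kJ/min.
Handling time per unit search time: 0.181×3.4 + 0.35×7.6 + 0.2×12 = 5.675.
Rate = 161.4/(1 + 5.675) = 24.18 kJ/min.

24.18 kJ/min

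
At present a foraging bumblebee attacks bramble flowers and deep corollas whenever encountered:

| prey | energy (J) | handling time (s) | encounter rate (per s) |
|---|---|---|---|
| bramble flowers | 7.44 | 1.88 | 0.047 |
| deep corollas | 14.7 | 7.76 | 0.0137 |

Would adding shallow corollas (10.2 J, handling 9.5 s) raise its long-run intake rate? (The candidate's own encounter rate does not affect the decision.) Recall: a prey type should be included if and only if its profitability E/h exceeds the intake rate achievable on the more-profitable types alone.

Yes

Current rate: (0.047×7.44 + 0.0137×14.7)/(1 + 0.047×1.88 + 0.0137×7.76) = 0.4613 J/s.
shallow corollas: E/h = 10.2/9.5 = 1.074 J/s.
1.074 > 0.4613, so adding shallow corollas raises the average — include it.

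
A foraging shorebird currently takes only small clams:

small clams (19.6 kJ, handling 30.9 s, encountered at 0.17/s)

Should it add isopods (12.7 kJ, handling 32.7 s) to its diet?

On small clams alone, R = ΣλE/(1+Σλh) = 3.332/6.253 = 0.5329 kJ/s.
isopods: E/h = 12.7/32.7 = 0.3884 kJ/s.
0.3884 < 0.5329, so adding isopods would lower the average — exclude it.

No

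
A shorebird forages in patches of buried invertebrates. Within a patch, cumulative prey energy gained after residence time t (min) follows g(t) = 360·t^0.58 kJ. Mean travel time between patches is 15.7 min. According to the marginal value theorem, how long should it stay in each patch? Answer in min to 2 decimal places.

21.68 min

Maximise g(t)/(T+t): set derivative to zero → g'(t)(T+t) = g(t).
g'(t) = 0.58·360·t^-0.42. Setting 0.58·360·t^-0.42 = 360·t^0.58/(15.7+t) gives 0.58(15.7+t) = t, so 0.42·t = 0.58×15.7.
t* = 0.58×15.7/0.42 = 21.68 min.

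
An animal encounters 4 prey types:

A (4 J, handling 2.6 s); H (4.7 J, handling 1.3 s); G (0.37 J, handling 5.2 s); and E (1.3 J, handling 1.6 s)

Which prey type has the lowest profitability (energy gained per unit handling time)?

G

In descending order of E/h:
H: 4.7/1.3 = 3.62 J/s
A: 4/2.6 = 1.54 J/s
E: 1.3/1.6 = 0.812 J/s
G: 0.37/5.2 = 0.0712 J/s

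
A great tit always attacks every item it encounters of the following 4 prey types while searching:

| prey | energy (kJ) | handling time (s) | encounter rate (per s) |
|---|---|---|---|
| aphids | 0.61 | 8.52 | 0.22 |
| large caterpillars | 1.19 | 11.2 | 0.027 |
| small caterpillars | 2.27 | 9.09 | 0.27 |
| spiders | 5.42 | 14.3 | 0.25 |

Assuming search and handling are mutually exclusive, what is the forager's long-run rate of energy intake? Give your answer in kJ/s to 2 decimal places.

0.23 kJ/s

Energy encountered per unit search time: 0.22×0.61 + 0.027×1.19 + 0.27×2.27 + 0.25×5.42 = 2.134 kJ/s.
Handling time per unit search time: 0.22×8.52 + 0.027×11.2 + 0.27×9.09 + 0.25×14.3 = 8.206.
Rate = 2.134/(1 + 8.206) = 0.2318 kJ/s.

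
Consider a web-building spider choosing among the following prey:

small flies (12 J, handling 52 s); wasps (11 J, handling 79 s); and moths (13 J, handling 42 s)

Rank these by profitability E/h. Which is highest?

In descending order of E/h:
moths: 13/42 = 0.31 J/s
small flies: 12/52 = 0.231 J/s
wasps: 11/79 = 0.139 J/s

moths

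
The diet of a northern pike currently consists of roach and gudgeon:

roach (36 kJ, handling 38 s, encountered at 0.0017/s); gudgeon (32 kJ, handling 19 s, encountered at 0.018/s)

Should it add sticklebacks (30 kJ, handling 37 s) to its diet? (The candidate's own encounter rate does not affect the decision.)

On roach and gudgeon alone, R = ΣλE/(1+Σλh) = 0.6372/1.407 = 0.453 kJ/s.
sticklebacks: E/h = 30/37 = 0.8108 kJ/s.
Since 0.8108 > R, including sticklebacks increases the long-run rate.

Yes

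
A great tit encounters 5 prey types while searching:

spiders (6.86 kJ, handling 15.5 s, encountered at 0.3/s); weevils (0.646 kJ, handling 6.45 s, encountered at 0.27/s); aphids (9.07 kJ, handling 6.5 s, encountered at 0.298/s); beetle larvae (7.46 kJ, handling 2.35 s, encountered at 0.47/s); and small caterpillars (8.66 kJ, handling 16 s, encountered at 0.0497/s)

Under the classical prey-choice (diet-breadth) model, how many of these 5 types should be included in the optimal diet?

E/h in descending order: beetle larvae 3.17, aphids 1.4, small caterpillars 0.541, spiders 0.443, weevils 0.1 kJ/s. The optimal diet is the largest prefix of this list for which every included type satisfies E_i/h_i > R on the types above it.
Rate on top 1: 1.666. aphids: 1.4 < 1.666 → exclude; stop.
Optimal diet: beetle larvae — 1 of 5 types.

1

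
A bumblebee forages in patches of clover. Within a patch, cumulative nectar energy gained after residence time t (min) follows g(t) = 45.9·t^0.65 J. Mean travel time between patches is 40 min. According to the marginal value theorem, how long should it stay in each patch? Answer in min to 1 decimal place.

74.3 min

Maximise g(t)/(T+t): set derivative to zero → g'(t)(T+t) = g(t).
g'(t) = 0.65·45.9·t^-0.35. Setting 0.65·45.9·t^-0.35 = 45.9·t^0.65/(40+t) gives 0.65(40+t) = t, so 0.35·t = 0.65×40.
t* = 0.65×40/0.35 = 74.29 min.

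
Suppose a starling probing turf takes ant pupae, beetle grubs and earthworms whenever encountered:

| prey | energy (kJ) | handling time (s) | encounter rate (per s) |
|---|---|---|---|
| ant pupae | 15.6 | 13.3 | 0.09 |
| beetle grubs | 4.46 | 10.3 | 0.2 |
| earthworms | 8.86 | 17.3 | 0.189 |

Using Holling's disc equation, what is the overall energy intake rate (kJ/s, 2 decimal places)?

0.53 kJ/s

Energy encountered per unit search time: 0.09×15.6 + 0.2×4.46 + 0.189×8.86 = 3.971 kJ/s.
Handling time per unit search time: 0.09×13.3 + 0.2×10.3 + 0.189×17.3 = 6.527.
Rate = 3.971/(1 + 6.527) = 0.5275 kJ/s.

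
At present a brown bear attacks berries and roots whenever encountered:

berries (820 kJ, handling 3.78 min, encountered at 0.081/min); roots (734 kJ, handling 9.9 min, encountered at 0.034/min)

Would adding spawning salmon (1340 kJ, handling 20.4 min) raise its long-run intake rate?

Yes

On berries and roots alone, R = ΣλE/(1+Σλh) = 91.38/1.643 = 55.62 kJ/min.
Profitability of spawning salmon: 1340/20.4 = 65.69 kJ/min.
Since 65.69 > R, including spawning salmon increases the long-run rate.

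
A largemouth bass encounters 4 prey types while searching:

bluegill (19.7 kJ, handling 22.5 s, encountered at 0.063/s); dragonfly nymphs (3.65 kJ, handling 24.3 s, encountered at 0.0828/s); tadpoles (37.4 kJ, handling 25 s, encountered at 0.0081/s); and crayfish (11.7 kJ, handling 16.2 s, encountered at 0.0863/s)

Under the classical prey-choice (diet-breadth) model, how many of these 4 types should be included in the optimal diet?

Rank by E/h (kJ/s): tadpoles 1.5, bluegill 0.876, crayfish 0.722, dragonfly nymphs 0.15. Include each in turn until the next type's E/h falls below the running intake rate.
Rate on top 1: 0.2519. bluegill: 0.876 > 0.2519 → include.
Rate on top 2: 0.5893. crayfish: 0.722 > 0.5893 → include.
Rate on top 3: 0.6356. dragonfly nymphs: 0.15 < 0.6356 → exclude; stop.
Optimal diet: tadpoles, bluegill, crayfish — 3 of 4 types.

3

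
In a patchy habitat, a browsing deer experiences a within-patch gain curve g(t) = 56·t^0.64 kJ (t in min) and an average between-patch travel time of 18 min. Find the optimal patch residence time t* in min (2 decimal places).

32.00 min

Optimal t* satisfies g'(t*) = g(t*)/(T + t*).
g'(t) = 0.64·56·t^-0.36. Setting 0.64·56·t^-0.36 = 56·t^0.64/(18+t) gives 0.64(18+t) = t, so 0.36·t = 0.64×18.
t* = 0.64×18/0.36 = 32 min.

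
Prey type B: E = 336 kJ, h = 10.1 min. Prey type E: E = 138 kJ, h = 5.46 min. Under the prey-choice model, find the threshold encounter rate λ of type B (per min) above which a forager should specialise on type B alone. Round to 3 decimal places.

At the threshold, the rate on type B alone equals the profitability of type E: λ·336/(1 + λ·10.1) = 138/5.46 = 25.27.
Rearranging, λ(336 − 25.27×10.1) = 25.27, so λ = 25.27/80.73 = 0.3131 per min.

0.313 per min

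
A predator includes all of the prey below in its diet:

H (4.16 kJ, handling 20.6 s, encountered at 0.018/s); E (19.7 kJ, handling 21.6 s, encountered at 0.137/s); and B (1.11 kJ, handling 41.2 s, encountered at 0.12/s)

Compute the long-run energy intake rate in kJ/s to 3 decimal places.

0.313 kJ/s

Energy encountered per unit search time: 0.018×4.16 + 0.137×19.7 + 0.12×1.11 = 2.907 kJ/s.
Handling time per unit search time: 0.018×20.6 + 0.137×21.6 + 0.12×41.2 = 8.274.
Rate = 2.907/(1 + 8.274) = 0.3135 kJ/s.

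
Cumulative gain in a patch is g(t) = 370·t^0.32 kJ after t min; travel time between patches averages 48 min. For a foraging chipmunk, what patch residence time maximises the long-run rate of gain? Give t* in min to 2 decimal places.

22.59 min

Maximise g(t)/(T+t): set derivative to zero → g'(t)(T+t) = g(t).
g'(t) = 0.32·370·t^-0.68. Setting 0.32·370·t^-0.68 = 370·t^0.32/(48+t) gives 0.32(48+t) = t, so 0.68·t = 0.32×48.
t* = 0.32×48/0.68 = 22.59 min.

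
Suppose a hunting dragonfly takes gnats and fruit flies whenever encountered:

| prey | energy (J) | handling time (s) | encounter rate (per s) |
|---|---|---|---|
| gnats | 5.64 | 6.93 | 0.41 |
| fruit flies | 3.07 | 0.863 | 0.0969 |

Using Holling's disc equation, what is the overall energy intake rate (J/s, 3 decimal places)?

Energy encountered per unit search time: 0.41×5.64 + 0.0969×3.07 = 2.61 J/s.
Handling time per unit search time: 0.41×6.93 + 0.0969×0.863 = 2.925.
Rate = 2.61/(1 + 2.925) = 0.665 J/s.

0.665 J/s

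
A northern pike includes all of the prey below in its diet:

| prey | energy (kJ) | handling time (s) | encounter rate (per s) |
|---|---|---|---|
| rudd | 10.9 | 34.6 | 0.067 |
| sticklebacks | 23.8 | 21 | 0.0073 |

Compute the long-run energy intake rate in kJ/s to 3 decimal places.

R = Σλ_iE_i / (1 + Σλ_ih_i)
Numerator: 0.067×10.9 + 0.0073×23.8 = 0.904
Denominator: 1 + 0.067×34.6 + 0.0073×21 = 3.471
R = 0.904/3.471 = 0.2604 kJ/s

0.260 kJ/s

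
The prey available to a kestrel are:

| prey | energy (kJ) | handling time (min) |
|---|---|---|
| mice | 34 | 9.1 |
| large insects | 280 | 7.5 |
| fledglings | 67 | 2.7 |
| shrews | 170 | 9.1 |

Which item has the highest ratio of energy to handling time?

large insects

Profitability E/h (kJ/min): mice = 34/9.1 = 3.74, large insects = 280/7.5 = 37.3, fledglings = 67/2.7 = 24.8, shrews = 170/9.1 = 18.7.
Ranked: large insects > fledglings > shrews > mice.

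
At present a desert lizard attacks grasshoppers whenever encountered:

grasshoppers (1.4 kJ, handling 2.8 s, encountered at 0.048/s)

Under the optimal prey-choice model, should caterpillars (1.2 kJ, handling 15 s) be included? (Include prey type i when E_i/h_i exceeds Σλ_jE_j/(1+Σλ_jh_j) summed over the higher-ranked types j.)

Yes

Current rate: (0.048×1.4)/(1 + 0.048×2.8) = 0.05924 kJ/s.
caterpillars: E/h = 1.2/15 = 0.08 kJ/s.
Since 0.08 > R, including caterpillars increases the long-run rate.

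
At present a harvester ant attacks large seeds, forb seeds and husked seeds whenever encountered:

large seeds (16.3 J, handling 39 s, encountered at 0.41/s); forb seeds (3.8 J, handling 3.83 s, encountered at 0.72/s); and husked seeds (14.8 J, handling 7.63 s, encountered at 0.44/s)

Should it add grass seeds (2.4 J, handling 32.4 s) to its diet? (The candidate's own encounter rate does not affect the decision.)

On large seeds, forb seeds and husked seeds alone, R = ΣλE/(1+Σλh) = 15.93/23.1 = 0.6895 J/s.
grass seeds: E/h = 2.4/32.4 = 0.07407 J/s.
Since 0.07407 < R, time spent handling grass seeds is better spent searching.

No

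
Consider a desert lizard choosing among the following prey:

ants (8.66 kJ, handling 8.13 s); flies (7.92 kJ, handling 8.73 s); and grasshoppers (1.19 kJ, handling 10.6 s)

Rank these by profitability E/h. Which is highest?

ants

In descending order of E/h:
ants: 8.66/8.13 = 1.07 kJ/s
flies: 7.92/8.73 = 0.907 kJ/s
grasshoppers: 1.19/10.6 = 0.112 kJ/s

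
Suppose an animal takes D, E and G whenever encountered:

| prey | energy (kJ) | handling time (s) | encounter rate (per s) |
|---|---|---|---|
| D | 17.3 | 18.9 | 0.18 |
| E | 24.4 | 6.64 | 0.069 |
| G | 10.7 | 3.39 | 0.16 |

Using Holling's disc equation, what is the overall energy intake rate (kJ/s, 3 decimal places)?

R = Σλ_iE_i / (1 + Σλ_ih_i)
Numerator: 0.18×17.3 + 0.069×24.4 + 0.16×10.7 = 6.51
Denominator: 1 + 0.18×18.9 + 0.069×6.64 + 0.16×3.39 = 5.403
R = 6.51/5.403 = 1.205 kJ/s

1.205 kJ/s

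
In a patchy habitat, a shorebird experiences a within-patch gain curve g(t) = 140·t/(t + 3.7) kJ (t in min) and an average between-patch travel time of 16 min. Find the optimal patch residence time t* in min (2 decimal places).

7.69 min

By the marginal value theorem, leave when the instantaneous gain rate g'(t) equals the habitat-wide average g(t)/(T + t).
g'(t) = 140·3.7/(t + 3.7)². Setting 140·3.7/(t+3.7)² = 140t/[(t+3.7)(16+t)] gives 3.7(16+t) = t(t+3.7), so t² = 3.7×16 = 59.2.
t* = √59.2 = 7.694 min.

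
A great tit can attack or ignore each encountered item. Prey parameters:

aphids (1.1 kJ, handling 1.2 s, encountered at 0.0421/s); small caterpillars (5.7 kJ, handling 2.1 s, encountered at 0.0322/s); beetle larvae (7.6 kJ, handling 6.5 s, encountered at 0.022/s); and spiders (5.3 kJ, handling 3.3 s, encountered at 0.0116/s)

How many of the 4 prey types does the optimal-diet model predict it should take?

4

Rank by E/h (kJ/s): small caterpillars 2.71, spiders 1.61, beetle larvae 1.17, aphids 0.917. Include each in turn until the next type's E/h falls below the running intake rate.
Rate on top 1: 0.1719. spiders: 1.61 > 0.1719 → include.
Rate on top 2: 0.2216. beetle larvae: 1.17 > 0.2216 → include.
Rate on top 3: 0.3301. aphids: 0.917 > 0.3301 → include.
Optimal diet: small caterpillars, spiders, beetle larvae, aphids — 4 of 4 types.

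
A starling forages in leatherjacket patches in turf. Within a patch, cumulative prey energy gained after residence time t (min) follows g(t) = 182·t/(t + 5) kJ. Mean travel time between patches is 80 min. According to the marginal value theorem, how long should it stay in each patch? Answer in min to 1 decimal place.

20.0 min

Maximise g(t)/(T+t): set derivative to zero → g'(t)(T+t) = g(t).
g'(t) = 182·5/(t + 5)². Setting 182·5/(t+5)² = 182t/[(t+5)(80+t)] gives 5(80+t) = t(t+5), so t² = 5×80 = 400.
t* = √400 = 20 min.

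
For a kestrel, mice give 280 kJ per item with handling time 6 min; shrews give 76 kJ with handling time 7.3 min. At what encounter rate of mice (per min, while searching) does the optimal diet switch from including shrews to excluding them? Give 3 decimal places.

At the threshold, the rate on mice alone equals the profitability of shrews: λ·280/(1 + λ·6) = 76/7.3 = 10.41.
Rearranging, λ(280 − 10.41×6) = 10.41, so λ = 10.41/217.5 = 0.04786 per min.

0.048 per min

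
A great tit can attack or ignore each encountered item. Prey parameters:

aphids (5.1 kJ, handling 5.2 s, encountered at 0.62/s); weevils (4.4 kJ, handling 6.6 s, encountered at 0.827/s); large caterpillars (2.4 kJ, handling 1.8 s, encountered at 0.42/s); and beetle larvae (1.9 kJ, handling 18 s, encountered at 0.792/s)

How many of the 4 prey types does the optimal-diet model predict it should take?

2

Profitabilities (E/h, kJ/s): large caterpillars 1.33, aphids 0.981, weevils 0.667, beetle larvae 0.106. Add prey in this order while the next type's profitability exceeds the intake rate on those already taken.
Rate on top 1: 0.574. aphids: 0.981 > 0.574 → include.
Rate on top 2: 0.8373. weevils: 0.667 < 0.8373 → exclude; stop.
Optimal diet: large caterpillars, aphids — 2 of 4 types.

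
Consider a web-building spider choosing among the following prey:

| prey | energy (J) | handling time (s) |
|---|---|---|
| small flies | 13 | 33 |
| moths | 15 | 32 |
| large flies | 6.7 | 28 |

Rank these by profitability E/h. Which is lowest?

In descending order of E/h:
moths: 15/32 = 0.469 J/s
small flies: 13/33 = 0.394 J/s
large flies: 6.7/28 = 0.239 J/s

large flies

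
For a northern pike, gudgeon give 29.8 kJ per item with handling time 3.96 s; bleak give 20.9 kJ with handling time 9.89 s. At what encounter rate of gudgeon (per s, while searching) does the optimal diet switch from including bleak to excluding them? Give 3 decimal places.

0.099 per s

The zero-one rule: include bleak iff E₂/h₂ > λE₁/(1+λh₁). Equality gives the switch point.
λE₁h₂ = E₂ + λE₂h₁ ⇒ λ = E₂/(E₁h₂ − E₂h₁) = 20.9/(294.7 − 82.76) = 0.0986 per s.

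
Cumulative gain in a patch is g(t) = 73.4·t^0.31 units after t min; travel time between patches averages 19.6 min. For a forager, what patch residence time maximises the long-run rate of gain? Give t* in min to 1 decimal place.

8.8 min

By the marginal value theorem, leave when the instantaneous gain rate g'(t) equals the habitat-wide average g(t)/(T + t).
g'(t) = 0.31·73.4·t^-0.69. Setting 0.31·73.4·t^-0.69 = 73.4·t^0.31/(19.6+t) gives 0.31(19.6+t) = t, so 0.69·t = 0.31×19.6.
t* = 0.31×19.6/0.69 = 8.806 min.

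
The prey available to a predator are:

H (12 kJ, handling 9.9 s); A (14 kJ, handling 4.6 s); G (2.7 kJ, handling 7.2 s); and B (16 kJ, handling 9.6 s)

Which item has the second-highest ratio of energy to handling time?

In descending order of E/h:
A: 14/4.6 = 3.04 kJ/s
B: 16/9.6 = 1.67 kJ/s
H: 12/9.9 = 1.21 kJ/s
G: 2.7/7.2 = 0.375 kJ/s

B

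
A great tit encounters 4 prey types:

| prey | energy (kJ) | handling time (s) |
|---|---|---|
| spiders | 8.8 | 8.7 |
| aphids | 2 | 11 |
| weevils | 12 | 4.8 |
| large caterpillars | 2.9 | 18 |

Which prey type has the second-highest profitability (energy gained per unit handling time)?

In descending order of E/h:
weevils: 12/4.8 = 2.5 kJ/s
spiders: 8.8/8.7 = 1.01 kJ/s
aphids: 2/11 = 0.182 kJ/s
large caterpillars: 2.9/18 = 0.161 kJ/s

spiders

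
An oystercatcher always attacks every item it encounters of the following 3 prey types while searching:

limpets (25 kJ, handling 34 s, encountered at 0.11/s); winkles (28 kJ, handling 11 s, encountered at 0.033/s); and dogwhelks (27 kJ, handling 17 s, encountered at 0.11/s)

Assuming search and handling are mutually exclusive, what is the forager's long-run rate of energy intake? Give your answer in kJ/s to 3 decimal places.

0.953 kJ/s

R = Σλ_iE_i / (1 + Σλ_ih_i)
Numerator: 0.11×25 + 0.033×28 + 0.11×27 = 6.644
Denominator: 1 + 0.11×34 + 0.033×11 + 0.11×17 = 6.973
R = 6.644/6.973 = 0.9528 kJ/s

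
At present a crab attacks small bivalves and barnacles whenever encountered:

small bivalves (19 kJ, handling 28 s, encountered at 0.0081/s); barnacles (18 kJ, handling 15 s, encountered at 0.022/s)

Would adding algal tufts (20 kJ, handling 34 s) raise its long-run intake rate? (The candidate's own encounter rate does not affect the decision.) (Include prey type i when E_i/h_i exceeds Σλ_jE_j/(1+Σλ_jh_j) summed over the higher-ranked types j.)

Intake rate on the current diet: R = (0.0081×19 + 0.022×18) / (1 + 0.0081×28 + 0.022×15) = 0.5499/1.557 = 0.3532 kJ/s.
Profitability of algal tufts: 20/34 = 0.5882 kJ/s.
0.5882 > 0.3532, so adding algal tufts raises the average — include it.

Yes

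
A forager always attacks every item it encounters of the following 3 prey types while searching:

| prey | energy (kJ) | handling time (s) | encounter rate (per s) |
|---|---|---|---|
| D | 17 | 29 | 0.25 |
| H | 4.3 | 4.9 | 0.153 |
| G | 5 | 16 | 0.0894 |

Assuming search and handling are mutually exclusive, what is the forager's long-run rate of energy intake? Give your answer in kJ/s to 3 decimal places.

Energy encountered per unit search time: 0.25×17 + 0.153×4.3 + 0.0894×5 = 5.355 kJ/s.
Handling time per unit search time: 0.25×29 + 0.153×4.9 + 0.0894×16 = 9.43.
Rate = 5.355/(1 + 9.43) = 0.5134 kJ/s.

0.513 kJ/s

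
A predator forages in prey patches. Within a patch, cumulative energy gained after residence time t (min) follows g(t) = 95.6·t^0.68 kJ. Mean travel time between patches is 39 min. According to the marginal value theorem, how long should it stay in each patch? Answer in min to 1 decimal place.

Optimal t* satisfies g'(t*) = g(t*)/(T + t*).
g'(t) = 0.68·95.6·t^-0.32. Setting 0.68·95.6·t^-0.32 = 95.6·t^0.68/(39+t) gives 0.68(39+t) = t, so 0.32·t = 0.68×39.
t* = 0.68×39/0.32 = 82.88 min.

82.9 min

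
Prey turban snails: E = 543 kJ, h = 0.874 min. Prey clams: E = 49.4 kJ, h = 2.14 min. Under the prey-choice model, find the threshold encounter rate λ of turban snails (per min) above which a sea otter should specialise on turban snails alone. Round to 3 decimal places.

The zero-one rule: include clams iff E₂/h₂ > λE₁/(1+λh₁). Equality gives the switch point.
λE₁h₂ = E₂ + λE₂h₁ ⇒ λ = E₂/(E₁h₂ − E₂h₁) = 49.4/(1162 − 43.18) = 0.04415 per min.

0.044 per min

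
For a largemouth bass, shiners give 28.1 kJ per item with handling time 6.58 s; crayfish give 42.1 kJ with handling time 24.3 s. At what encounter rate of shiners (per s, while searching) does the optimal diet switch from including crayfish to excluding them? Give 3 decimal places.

0.104 per s

At the threshold, the rate on shiners alone equals the profitability of crayfish: λ·28.1/(1 + λ·6.58) = 42.1/24.3 = 1.733.
Rearranging, λ(28.1 − 1.733×6.58) = 1.733, so λ = 1.733/16.7 = 0.1037 per s.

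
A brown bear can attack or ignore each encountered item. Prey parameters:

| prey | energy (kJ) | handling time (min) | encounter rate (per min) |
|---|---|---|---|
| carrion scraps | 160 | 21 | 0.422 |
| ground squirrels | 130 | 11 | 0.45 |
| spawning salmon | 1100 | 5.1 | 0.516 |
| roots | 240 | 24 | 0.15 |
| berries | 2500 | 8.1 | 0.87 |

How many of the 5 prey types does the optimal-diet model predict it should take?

1

Profitabilities (E/h, kJ/min): berries 309, spawning salmon 216, ground squirrels 11.8, roots 10, carrion scraps 7.62. Add prey in this order while the next type's profitability exceeds the intake rate on those already taken.
Rate on top 1: 270.3. spawning salmon: 216 < 270.3 → exclude; stop.
Optimal diet: berries — 1 of 5 types.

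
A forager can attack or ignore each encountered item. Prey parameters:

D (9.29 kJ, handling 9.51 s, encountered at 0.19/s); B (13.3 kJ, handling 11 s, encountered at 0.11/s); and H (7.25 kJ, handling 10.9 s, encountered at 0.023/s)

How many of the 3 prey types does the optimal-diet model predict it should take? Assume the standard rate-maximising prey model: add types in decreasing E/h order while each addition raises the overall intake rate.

2

E/h in descending order: B 1.21, D 0.977, H 0.665 kJ/s. The optimal diet is the largest prefix of this list for which every included type satisfies E_i/h_i > R on the types above it.
Rate on top 1: 0.662. D: 0.977 > 0.662 → include.
Rate on top 2: 0.8036. H: 0.665 < 0.8036 → exclude; stop.
Optimal diet: B, D — 2 of 3 types.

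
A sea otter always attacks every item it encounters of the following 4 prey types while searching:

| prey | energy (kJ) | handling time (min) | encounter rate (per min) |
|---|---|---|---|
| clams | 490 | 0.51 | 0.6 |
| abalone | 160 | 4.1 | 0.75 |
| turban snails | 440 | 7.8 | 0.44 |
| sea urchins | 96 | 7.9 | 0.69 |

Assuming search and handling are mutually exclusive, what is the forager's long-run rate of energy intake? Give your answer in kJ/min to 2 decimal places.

50.80 kJ/min

R = Σλ_iE_i / (1 + Σλ_ih_i)
Numerator: 0.6×490 + 0.75×160 + 0.44×440 + 0.69×96 = 673.8
Denominator: 1 + 0.6×0.51 + 0.75×4.1 + 0.44×7.8 + 0.69×7.9 = 13.26
R = 673.8/13.26 = 50.8 kJ/min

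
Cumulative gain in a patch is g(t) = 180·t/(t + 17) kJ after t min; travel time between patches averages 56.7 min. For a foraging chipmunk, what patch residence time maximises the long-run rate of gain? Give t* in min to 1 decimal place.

By the marginal value theorem, leave when the instantaneous gain rate g'(t) equals the habitat-wide average g(t)/(T + t).
g'(t) = 180·17/(t + 17)². Setting 180·17/(t+17)² = 180t/[(t+17)(56.7+t)] gives 17(56.7+t) = t(t+17), so t² = 17×56.7 = 963.9.
t* = √963.9 = 31.05 min.

31.0 min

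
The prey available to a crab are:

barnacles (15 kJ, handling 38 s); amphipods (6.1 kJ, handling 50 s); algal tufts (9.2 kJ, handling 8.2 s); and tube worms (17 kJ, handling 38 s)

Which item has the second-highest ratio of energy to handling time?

Profitability E/h (kJ/s): barnacles = 15/38 = 0.395, amphipods = 6.1/50 = 0.122, algal tufts = 9.2/8.2 = 1.12, tube worms = 17/38 = 0.447.
Ranked: algal tufts > tube worms > barnacles > amphipods.

tube worms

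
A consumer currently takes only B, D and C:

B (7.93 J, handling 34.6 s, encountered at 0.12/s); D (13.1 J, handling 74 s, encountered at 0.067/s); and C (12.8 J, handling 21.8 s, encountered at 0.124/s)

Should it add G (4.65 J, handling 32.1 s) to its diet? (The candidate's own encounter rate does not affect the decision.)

On B, D and C alone, R = ΣλE/(1+Σλh) = 3.417/12.81 = 0.2666 J/s.
G: E/h = 4.65/32.1 = 0.1449 J/s.
Since 0.1449 < R, time spent handling G is better spent searching.

No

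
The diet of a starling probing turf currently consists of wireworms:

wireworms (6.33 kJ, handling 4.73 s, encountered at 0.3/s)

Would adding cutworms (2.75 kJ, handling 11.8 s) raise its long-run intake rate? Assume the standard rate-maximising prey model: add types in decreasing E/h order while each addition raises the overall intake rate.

Intake rate on the current diet: R = (0.3×6.33) / (1 + 0.3×4.73) = 1.899/2.419 = 0.785 kJ/s.
cutworms: E/h = 2.75/11.8 = 0.2331 kJ/s.
0.2331 < 0.785, so adding cutworms would lower the average — exclude it.

No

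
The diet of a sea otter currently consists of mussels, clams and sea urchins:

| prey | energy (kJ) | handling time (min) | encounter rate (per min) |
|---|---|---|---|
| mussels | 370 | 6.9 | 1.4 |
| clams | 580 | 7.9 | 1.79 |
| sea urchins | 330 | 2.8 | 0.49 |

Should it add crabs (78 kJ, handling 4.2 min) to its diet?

No

On mussels, clams and sea urchins alone, R = ΣλE/(1+Σλh) = 1718/26.17 = 65.64 kJ/min.
crabs: E/h = 78/4.2 = 18.57 kJ/min.
Since 18.57 < R, time spent handling crabs is better spent searching.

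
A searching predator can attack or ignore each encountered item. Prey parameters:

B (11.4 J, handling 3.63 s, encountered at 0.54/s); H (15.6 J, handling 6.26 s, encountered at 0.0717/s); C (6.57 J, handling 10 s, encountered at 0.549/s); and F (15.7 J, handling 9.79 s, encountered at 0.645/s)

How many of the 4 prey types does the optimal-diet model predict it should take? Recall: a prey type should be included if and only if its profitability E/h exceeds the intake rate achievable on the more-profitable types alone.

2

Rank by E/h (J/s): B 3.14, H 2.49, F 1.6, C 0.657. Include each in turn until the next type's E/h falls below the running intake rate.
Rate on top 1: 2.08. H: 2.49 > 2.08 → include.
Rate on top 2: 2.134. F: 1.6 < 2.134 → exclude; stop.
Optimal diet: B, H — 2 of 4 types.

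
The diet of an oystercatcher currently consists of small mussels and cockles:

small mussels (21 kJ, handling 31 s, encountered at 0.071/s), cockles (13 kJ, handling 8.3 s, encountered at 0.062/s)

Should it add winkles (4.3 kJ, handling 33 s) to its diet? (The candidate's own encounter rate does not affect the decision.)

No

Intake rate on the current diet: R = (0.071×21 + 0.062×13) / (1 + 0.071×31 + 0.062×8.3) = 2.297/3.716 = 0.6182 kJ/s.
winkles: E/h = 4.3/33 = 0.1303 kJ/s.
0.1303 < 0.6182, so adding winkles would lower the average — exclude it.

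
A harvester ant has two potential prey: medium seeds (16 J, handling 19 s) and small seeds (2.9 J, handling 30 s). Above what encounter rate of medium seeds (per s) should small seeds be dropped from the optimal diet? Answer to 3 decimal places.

The zero-one rule: include small seeds iff E₂/h₂ > λE₁/(1+λh₁). Equality gives the switch point.
λE₁h₂ = E₂ + λE₂h₁ ⇒ λ = E₂/(E₁h₂ − E₂h₁) = 2.9/(480 − 55.1) = 0.006825 per s.

0.007 per s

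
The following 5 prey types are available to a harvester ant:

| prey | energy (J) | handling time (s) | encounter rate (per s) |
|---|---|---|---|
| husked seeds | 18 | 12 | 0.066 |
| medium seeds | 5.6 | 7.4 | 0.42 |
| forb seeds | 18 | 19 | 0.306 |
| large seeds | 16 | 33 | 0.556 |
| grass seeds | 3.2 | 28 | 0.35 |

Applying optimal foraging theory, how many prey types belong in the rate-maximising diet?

E/h in descending order: husked seeds 1.5, forb seeds 0.947, medium seeds 0.757, large seeds 0.485, grass seeds 0.114 J/s. The optimal diet is the largest prefix of this list for which every included type satisfies E_i/h_i > R on the types above it.
Rate on top 1: 0.6629. forb seeds: 0.947 > 0.6629 → include.
Rate on top 2: 0.8804. medium seeds: 0.757 < 0.8804 → exclude; stop.
Optimal diet: husked seeds, forb seeds — 2 of 5 types.

2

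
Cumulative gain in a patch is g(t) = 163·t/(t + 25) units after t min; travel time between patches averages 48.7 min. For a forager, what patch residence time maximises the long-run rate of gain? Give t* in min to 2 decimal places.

By the marginal value theorem, leave when the instantaneous gain rate g'(t) equals the habitat-wide average g(t)/(T + t).
g'(t) = 163·25/(t + 25)². Setting 163·25/(t+25)² = 163t/[(t+25)(48.7+t)] gives 25(48.7+t) = t(t+25), so t² = 25×48.7 = 1218.
t* = √1218 = 34.89 min.

34.89 min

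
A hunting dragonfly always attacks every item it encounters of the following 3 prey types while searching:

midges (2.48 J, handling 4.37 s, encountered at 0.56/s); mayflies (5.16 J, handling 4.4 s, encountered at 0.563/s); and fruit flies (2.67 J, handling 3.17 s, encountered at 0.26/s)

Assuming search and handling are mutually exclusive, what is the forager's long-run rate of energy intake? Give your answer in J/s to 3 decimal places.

R = Σλ_iE_i / (1 + Σλ_ih_i)
Numerator: 0.56×2.48 + 0.563×5.16 + 0.26×2.67 = 4.988
Denominator: 1 + 0.56×4.37 + 0.563×4.4 + 0.26×3.17 = 6.749
R = 4.988/6.749 = 0.7391 J/s

0.739 J/s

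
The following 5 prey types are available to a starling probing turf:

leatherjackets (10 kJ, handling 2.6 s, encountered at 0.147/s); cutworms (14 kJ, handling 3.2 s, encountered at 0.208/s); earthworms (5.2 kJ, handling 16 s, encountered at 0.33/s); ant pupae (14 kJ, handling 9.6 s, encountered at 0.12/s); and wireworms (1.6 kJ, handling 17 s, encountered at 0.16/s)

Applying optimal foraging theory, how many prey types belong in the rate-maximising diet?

2

Rank by E/h (kJ/s): cutworms 4.38, leatherjackets 3.85, ant pupae 1.46, earthworms 0.325, wireworms 0.0941. Include each in turn until the next type's E/h falls below the running intake rate.
Rate on top 1: 1.748. leatherjackets: 3.85 > 1.748 → include.
Rate on top 2: 2.14. ant pupae: 1.46 < 2.14 → exclude; stop.
Optimal diet: cutworms, leatherjackets — 2 of 5 types.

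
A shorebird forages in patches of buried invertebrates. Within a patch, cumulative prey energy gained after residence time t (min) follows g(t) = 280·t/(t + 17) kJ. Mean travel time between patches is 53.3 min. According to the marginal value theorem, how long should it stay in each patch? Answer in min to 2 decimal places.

By the marginal value theorem, leave when the instantaneous gain rate g'(t) equals the habitat-wide average g(t)/(T + t).
g'(t) = 280·17/(t + 17)². Setting 280·17/(t+17)² = 280t/[(t+17)(53.3+t)] gives 17(53.3+t) = t(t+17), so t² = 17×53.3 = 906.1.
t* = √906.1 = 30.1 min.

30.10 min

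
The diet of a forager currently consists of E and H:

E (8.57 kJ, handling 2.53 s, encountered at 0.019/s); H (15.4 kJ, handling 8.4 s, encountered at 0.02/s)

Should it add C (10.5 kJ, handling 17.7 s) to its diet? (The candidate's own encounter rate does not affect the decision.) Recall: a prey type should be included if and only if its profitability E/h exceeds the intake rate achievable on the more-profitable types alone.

Yes

On E and H alone, R = ΣλE/(1+Σλh) = 0.4708/1.216 = 0.3872 kJ/s.
C: E/h = 10.5/17.7 = 0.5932 kJ/s.
Since 0.5932 > R, including C increases the long-run rate.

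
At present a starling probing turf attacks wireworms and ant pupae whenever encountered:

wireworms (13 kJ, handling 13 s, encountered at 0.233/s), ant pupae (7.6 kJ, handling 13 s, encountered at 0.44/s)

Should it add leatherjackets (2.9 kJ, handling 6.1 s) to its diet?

Intake rate on the current diet: R = (0.233×13 + 0.44×7.6) / (1 + 0.233×13 + 0.44×13) = 6.373/9.749 = 0.6537 kJ/s.
Profitability of leatherjackets: 2.9/6.1 = 0.4754 kJ/s.
0.4754 < 0.6537, so adding leatherjackets would lower the average — exclude it.

No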